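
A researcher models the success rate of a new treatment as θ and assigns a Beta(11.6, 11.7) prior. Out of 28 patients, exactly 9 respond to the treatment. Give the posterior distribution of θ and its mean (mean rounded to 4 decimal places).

Posterior: Beta(20.6, 30.7); mean ≈ 0.4016

The binomial likelihood is conjugate to the Beta prior: with 9 successes and 19 failures, the posterior is Beta(11.6+9, 11.7+19) = Beta(20.6, 30.7).
Posterior mean = α/(α+β) = 20.6/51.3 = 0.4016.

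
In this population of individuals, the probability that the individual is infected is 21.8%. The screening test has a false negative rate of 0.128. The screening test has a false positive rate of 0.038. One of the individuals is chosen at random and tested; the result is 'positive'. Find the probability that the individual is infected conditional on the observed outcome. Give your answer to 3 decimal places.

P(H | E) ≈ 0.865

Let H be the event that the individual is infected. P(H) = 0.218, so P(¬H) = 0.782. With E the 'positive' result, P(E|H) = 0.872 and P(E|¬H) = 0.038.
P(E) = 0.872·0.218 + 0.038·0.782 = 0.19010 + 0.029716 = 0.21981.
By Bayes' theorem, P(H|E) = 0.19010 / 0.21981 = 0.865.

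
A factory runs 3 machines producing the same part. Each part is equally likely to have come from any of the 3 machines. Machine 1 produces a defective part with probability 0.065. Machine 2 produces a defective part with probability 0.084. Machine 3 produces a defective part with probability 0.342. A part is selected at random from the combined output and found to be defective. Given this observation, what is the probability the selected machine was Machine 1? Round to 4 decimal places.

Posterior probability ≈ 0.1324

Tabulate prior·likelihood by source: [1] prior 0.333333, lik 0.065, product 0.02167; [2] prior 0.333333, lik 0.084, product 0.02800; [3] prior 0.333333, lik 0.342, product 0.1140.
Normalizing constant = 0.16367; the posterior for Machine 1 is its product over the sum, 0.02167/0.16367 = 0.1324.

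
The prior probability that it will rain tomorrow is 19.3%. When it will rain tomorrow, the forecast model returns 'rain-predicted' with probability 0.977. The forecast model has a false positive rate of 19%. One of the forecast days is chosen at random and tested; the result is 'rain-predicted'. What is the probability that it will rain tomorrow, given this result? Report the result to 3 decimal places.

Let H be the event that it will rain tomorrow. P(H) = 0.193, so P(¬H) = 0.807. With E the 'rain-predicted' result, P(E|H) = 0.977 and P(E|¬H) = 0.19.
P(E) = 0.977·0.193 + 0.19·0.807 = 0.18856 + 0.15333 = 0.34189.
By Bayes' theorem, P(H|E) = 0.18856 / 0.34189 = 0.552.

P(H | E) ≈ 0.552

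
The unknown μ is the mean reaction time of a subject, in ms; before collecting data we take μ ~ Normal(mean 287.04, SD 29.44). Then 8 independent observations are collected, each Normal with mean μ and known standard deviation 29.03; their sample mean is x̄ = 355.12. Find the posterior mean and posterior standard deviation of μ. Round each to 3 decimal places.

Posterior mean ≈ 347.742; posterior SD ≈ 9.692

Prior precision 1/τ₀² = 1/29.44² = 0.00115378; data precision n/σ² = 8/29.03² = 0.00949283.
Posterior precision = 0.00115378 + 0.00949283 = 0.0106466, giving posterior SD = 1/√0.0106466 = 9.692.
Posterior mean = (0.00115378·287.04 + 0.00949283·355.12) / 0.0106466 = 347.742.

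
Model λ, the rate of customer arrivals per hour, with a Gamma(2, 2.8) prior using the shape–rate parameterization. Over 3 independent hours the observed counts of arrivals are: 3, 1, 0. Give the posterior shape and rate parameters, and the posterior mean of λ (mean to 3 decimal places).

Posterior: Gamma(shape=6, rate=5.8); mean ≈ 1.034

The Poisson likelihood adds the total count to the shape and the number of exposure periods to the rate. Here ∑xᵢ = 4 and n = 3, so shape 2→6 and rate 2.8→5.8.
Posterior mean = shape/rate = 6/5.8 = 1.034.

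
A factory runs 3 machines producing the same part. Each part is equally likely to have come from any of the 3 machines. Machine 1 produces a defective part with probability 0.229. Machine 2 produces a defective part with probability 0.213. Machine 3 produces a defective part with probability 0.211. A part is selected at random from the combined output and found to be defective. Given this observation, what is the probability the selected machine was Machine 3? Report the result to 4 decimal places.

Posterior probability ≈ 0.3231

P(defective|M1) = 0.229; P(defective|M2) = 0.213; P(defective|M3) = 0.211.
Prior × likelihood for each source: 0.333333·0.229=0.07633, 0.333333·0.213=0.07100, 0.333333·0.211=0.07033. Summing gives P(defective) = 0.21767.
P(Machine 3 | defective) = 0.07033 / 0.21767 = 0.3231.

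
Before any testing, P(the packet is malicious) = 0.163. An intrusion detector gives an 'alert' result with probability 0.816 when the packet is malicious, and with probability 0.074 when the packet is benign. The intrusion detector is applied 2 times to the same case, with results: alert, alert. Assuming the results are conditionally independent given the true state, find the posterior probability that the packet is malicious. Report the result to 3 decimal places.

Let H be the event that the packet is malicious; start with P(H) = 0.163. P('alert'|H) = 0.816, P('alert'|¬H) = 0.074.
Update on result 1 ('alert'): P(H) ← 0.816·0.1630 / (0.816·0.1630 + 0.074·0.8370) = 0.13301/0.19495 = 0.6823.
Update on result 2 ('alert'): P(H) ← 0.816·0.6823 / (0.816·0.6823 + 0.074·0.3177) = 0.55674/0.58025 = 0.9595.

Posterior P(H) ≈ 0.959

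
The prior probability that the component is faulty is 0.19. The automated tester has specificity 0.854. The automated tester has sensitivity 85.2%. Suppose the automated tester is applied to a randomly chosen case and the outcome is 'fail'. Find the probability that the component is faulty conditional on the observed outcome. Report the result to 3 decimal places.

Let H be the event that the component is faulty. P(H) = 0.19, so P(¬H) = 0.81. With E the 'fail' result, P(E|H) = 0.852 and P(E|¬H) = 0.146.
P(E) = 0.852·0.19 + 0.146·0.81 = 0.16188 + 0.11826 = 0.28014.
By Bayes' theorem, P(H|E) = 0.16188 / 0.28014 = 0.578.

P(H | E) ≈ 0.578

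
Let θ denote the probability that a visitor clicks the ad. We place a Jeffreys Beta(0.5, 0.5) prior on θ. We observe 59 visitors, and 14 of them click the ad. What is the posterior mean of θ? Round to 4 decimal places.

Observing 14 successes and 45 failures updates Beta(0.5, 0.5) by adding the success and failure counts to the two shape parameters: α = 0.5+14 = 14.5, β = 0.5+45 = 45.5.
E[θ | data] = 14.5/(14.5+45.5) = 0.2417.

Posterior mean ≈ 0.2417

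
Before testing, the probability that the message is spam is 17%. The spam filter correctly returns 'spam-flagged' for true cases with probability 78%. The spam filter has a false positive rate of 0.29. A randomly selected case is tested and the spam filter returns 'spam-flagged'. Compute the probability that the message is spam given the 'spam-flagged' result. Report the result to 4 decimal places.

P(H | E) ≈ 0.3552

Write H for 'the message is spam'. Prior odds H:¬H = 0.17/0.83 = 0.20482. For the 'spam-flagged' outcome, the likelihood ratio is 0.78/0.29 = 2.6897.
Posterior odds = 0.20482 × 2.6897 = 0.55089, so P(H|E) = 0.55089/(1+0.55089) = 0.3552.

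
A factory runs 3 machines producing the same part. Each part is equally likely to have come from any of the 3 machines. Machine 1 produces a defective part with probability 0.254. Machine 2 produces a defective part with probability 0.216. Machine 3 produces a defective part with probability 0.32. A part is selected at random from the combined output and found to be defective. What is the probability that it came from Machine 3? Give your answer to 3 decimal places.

P(defective|M1) = 0.254; P(defective|M2) = 0.216; P(defective|M3) = 0.32.
Prior × likelihood for each source: 0.333333·0.254=0.08467, 0.333333·0.216=0.07200, 0.333333·0.32=0.1067. Summing gives P(defective) = 0.26333.
P(Machine 3 | defective) = 0.1067 / 0.26333 = 0.405.

Posterior probability ≈ 0.405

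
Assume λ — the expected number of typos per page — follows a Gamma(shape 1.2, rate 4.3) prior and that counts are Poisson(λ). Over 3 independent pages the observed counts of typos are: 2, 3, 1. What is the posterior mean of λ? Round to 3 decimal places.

Posterior mean ≈ 0.986

The Poisson likelihood adds the total count to the shape and the number of exposure periods to the rate. Here ∑xᵢ = 6 and n = 3, so shape 1.2→7.2 and rate 4.3→7.3.
Posterior mean = shape/rate = 7.2/7.3 = 0.986.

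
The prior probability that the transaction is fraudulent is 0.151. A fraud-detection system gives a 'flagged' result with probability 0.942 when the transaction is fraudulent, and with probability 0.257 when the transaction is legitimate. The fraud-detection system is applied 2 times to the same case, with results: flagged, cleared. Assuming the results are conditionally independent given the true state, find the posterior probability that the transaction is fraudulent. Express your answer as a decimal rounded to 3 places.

With H the event that the transaction is fraudulent, the joint likelihood of the observed sequence is P(data|H) = 0.942·0.058 = 0.054636 and P(data|¬H) = 0.257·0.743 = 0.19095.
Bayes: P(H|data) = 0.151·0.054636 / (0.151·0.054636 + 0.849·0.19095) = 0.0082500/0.17037 = 0.0484.

Posterior P(H) ≈ 0.048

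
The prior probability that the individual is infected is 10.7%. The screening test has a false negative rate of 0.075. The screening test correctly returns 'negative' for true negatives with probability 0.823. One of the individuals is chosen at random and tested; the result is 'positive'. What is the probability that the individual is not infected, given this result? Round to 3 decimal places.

P(¬H | E) ≈ 0.615

Let H be the event that the individual is infected. P(H) = 0.107, so P(¬H) = 0.893. With E the 'positive' result, P(E|H) = 0.925 and P(E|¬H) = 0.177.
P(E) = 0.925·0.107 + 0.177·0.893 = 0.098975 + 0.15806 = 0.25704.
By Bayes' theorem, P(H|E) = 0.098975 / 0.25704 = 0.385. Hence P(¬H|E) = 1 − 0.385 = 0.615.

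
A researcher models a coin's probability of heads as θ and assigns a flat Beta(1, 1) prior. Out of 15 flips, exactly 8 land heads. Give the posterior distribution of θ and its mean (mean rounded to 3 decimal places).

Posterior: Beta(9, 8); mean ≈ 0.529

Observing 8 successes and 7 failures updates Beta(1, 1) by adding the success and failure counts to the two shape parameters: α = 1+8 = 9, β = 1+7 = 8.
E[θ | data] = 9/(9+8) = 0.529.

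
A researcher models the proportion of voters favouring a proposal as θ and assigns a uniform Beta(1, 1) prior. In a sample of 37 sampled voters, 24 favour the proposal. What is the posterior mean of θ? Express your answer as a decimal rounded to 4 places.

The binomial likelihood is conjugate to the Beta prior: with 24 successes and 13 failures, the posterior is Beta(1+24, 1+13) = Beta(25, 14).
E[θ | data] = 25/(25+14) = 0.6410.

Posterior mean ≈ 0.6410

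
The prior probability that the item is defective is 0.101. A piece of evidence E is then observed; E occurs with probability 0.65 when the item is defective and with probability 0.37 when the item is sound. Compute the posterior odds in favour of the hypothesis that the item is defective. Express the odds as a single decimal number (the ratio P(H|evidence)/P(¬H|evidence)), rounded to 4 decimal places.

Posterior odds ≈ 0.1974

Prior odds = 0.101/(1−0.101) = 0.11235. In log-odds, ln(0.11235) = -2.1862.
Add log likelihood ratio: ln(1.7568) = 0.56347.
Posterior log-odds = -1.6227, so posterior odds = exp(-1.6227) = 0.19737.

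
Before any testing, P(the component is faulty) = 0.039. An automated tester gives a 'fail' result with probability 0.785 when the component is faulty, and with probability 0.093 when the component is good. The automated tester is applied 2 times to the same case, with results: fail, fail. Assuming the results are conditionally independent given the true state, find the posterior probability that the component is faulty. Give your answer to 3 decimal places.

Posterior P(H) ≈ 0.743

With H the event that the component is faulty, the joint likelihood of the observed sequence is P(data|H) = 0.785·0.785 = 0.61623 and P(data|¬H) = 0.093·0.093 = 0.0086490.
Bayes: P(H|data) = 0.039·0.61623 / (0.039·0.61623 + 0.961·0.0086490) = 0.024033/0.032344 = 0.7430.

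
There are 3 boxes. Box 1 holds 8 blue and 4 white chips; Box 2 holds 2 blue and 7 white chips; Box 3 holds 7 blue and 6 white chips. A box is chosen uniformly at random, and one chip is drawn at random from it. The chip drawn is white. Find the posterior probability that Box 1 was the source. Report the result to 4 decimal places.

Posterior probability ≈ 0.2120

Tabulate prior·likelihood by source: [1] prior 0.333333, lik 0.3333, product 0.1111; [2] prior 0.333333, lik 0.7778, product 0.2593; [3] prior 0.333333, lik 0.4615, product 0.1538.
Normalizing constant = 0.52422; the posterior for Box 1 is its product over the sum, 0.1111/0.52422 = 0.2120.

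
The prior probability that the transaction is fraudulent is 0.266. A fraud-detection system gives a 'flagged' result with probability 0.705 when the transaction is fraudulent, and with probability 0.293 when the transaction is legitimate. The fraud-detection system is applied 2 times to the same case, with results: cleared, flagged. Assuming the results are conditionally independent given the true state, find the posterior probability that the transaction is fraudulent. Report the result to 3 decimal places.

Let H be the event that the transaction is fraudulent; start with P(H) = 0.266. P('flagged'|H) = 0.705, P('flagged'|¬H) = 0.293.
Update on result 1 ('cleared'): P(H) ← 0.295·0.2660 / (0.295·0.2660 + 0.707·0.7340) = 0.078470/0.59741 = 0.1314.
Update on result 2 ('flagged'): P(H) ← 0.705·0.1314 / (0.705·0.1314 + 0.293·0.8686) = 0.092602/0.34712 = 0.2668.

Posterior P(H) ≈ 0.267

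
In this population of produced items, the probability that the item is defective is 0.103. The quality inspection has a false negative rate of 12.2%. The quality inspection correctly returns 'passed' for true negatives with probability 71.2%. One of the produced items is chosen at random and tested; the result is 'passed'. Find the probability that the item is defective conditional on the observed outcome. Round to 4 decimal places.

P(H | E) ≈ 0.0193

Write H for 'the item is defective'. Prior odds H:¬H = 0.103/0.897 = 0.11483. For the 'passed' outcome, the likelihood ratio is 0.122/0.712 = 0.17135.
Posterior odds = 0.11483 × 0.17135 = 0.019675, so P(H|E) = 0.019675/(1+0.019675) = 0.0193.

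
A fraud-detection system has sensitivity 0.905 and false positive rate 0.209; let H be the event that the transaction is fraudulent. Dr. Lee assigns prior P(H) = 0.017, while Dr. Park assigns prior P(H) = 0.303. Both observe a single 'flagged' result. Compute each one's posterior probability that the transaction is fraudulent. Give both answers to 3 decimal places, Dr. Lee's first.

Dr. Lee: 0.070; Dr. Park: 0.653

P('+'|H) = 0.905, P('+'|¬H) = 0.209.
Dr. Lee: numerator 0.905·0.017 = 0.015385; evidence = 0.015385+0.209·0.983 = 0.22083; posterior = 0.070.
Dr. Park: numerator 0.905·0.303 = 0.27421; evidence = 0.27421+0.209·0.697 = 0.41989; posterior = 0.653.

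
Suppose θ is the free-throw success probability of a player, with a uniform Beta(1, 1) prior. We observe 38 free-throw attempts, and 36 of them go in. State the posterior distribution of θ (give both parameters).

Posterior: Beta(37, 3)

The binomial likelihood is conjugate to the Beta prior: with 36 successes and 2 failures, the posterior is Beta(1+36, 1+2) = Beta(37, 3).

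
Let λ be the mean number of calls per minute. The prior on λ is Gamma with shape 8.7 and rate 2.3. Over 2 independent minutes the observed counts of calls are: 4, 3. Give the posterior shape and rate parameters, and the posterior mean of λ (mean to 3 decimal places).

The Poisson likelihood adds the total count to the shape and the number of exposure periods to the rate. Here ∑xᵢ = 7 and n = 2, so shape 8.7→15.7 and rate 2.3→4.3.
E[λ | data] = 15.7/4.3 = 3.651.

Posterior: Gamma(shape=15.7, rate=4.3); mean ≈ 3.651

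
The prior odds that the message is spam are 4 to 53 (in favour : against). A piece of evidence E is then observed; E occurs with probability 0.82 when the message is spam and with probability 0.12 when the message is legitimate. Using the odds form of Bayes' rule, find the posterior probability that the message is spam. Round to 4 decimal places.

Prior odds = 4/53 = 0.075472.
Likelihood ratio for E = 0.82/0.12 = 6.8333.
Posterior odds = prior odds × LR = 0.51572.
Posterior probability = odds/(1+odds) = 0.51572/1.5157 = 0.3402.

Posterior probability ≈ 0.3402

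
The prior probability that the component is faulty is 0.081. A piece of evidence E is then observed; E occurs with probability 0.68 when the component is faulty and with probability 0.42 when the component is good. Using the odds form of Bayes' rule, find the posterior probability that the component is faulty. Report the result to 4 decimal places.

Posterior probability ≈ 0.1249

Prior odds = 0.081/(1−0.081) = 0.088139. In log-odds, ln(0.088139) = -2.4288.
Add log likelihood ratio: ln(1.6190) = 0.48184.
Posterior log-odds = -1.9470, so posterior odds = exp(-1.9470) = 0.14270. Converting, P(H|E) = 0.14270/1.1427 = 0.1249.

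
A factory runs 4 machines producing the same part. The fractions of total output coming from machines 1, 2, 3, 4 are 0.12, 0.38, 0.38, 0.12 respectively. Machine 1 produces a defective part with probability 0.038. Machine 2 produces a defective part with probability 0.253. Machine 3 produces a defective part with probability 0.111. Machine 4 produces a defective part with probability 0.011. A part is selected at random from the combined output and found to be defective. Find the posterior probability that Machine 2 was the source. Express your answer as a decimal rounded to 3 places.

Tabulate prior·likelihood by source: [1] prior 0.12, lik 0.038, product 0.004560; [2] prior 0.38, lik 0.253, product 0.09614; [3] prior 0.38, lik 0.111, product 0.04218; [4] prior 0.12, lik 0.011, product 0.001320.
Normalizing constant = 0.14420; the posterior for Machine 2 is its product over the sum, 0.09614/0.14420 = 0.667.

Posterior probability ≈ 0.667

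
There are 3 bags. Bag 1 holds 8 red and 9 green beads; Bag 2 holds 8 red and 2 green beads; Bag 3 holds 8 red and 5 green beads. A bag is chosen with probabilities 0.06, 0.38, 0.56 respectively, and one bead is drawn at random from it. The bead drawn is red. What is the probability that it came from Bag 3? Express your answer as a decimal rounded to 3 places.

P(red|Bag 1) = 0.4706; P(red|Bag 2) = 0.8; P(red|Bag 3) = 0.6154.
Prior × likelihood for each source: 0.06·0.4706=0.02824, 0.38·0.8=0.3040, 0.56·0.6154=0.3446. Summing gives P(red) = 0.67685.
P(Bag 3 | red) = 0.3446 / 0.67685 = 0.509.

Posterior probability ≈ 0.509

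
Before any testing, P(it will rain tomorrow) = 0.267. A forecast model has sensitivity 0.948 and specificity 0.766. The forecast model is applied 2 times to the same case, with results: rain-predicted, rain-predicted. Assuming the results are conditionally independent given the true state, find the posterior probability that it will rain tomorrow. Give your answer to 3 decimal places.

Posterior P(H) ≈ 0.857

Let H be the event that it will rain tomorrow; start with P(H) = 0.267. P('rain-predicted'|H) = 0.948, P('rain-predicted'|¬H) = 0.234.
Update on result 1 ('rain-predicted'): P(H) ← 0.948·0.2670 / (0.948·0.2670 + 0.234·0.7330) = 0.25312/0.42464 = 0.5961.
Update on result 2 ('rain-predicted'): P(H) ← 0.948·0.5961 / (0.948·0.5961 + 0.234·0.4039) = 0.56508/0.65960 = 0.8567.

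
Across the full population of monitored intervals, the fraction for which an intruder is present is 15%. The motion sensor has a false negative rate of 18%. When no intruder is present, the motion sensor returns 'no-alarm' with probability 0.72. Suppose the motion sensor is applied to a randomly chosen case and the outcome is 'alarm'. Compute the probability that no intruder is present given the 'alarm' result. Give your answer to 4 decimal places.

P(¬H | E) ≈ 0.6593

Let H be the event that an intruder is present. P(H) = 0.15, so P(¬H) = 0.85. With E the 'alarm' result, P(E|H) = 0.82 and P(E|¬H) = 0.28.
P(E) = 0.82·0.15 + 0.28·0.85 = 0.12300 + 0.23800 = 0.36100.
By Bayes' theorem, P(H|E) = 0.12300 / 0.36100 = 0.3407. Hence P(¬H|E) = 1 − 0.3407 = 0.6593.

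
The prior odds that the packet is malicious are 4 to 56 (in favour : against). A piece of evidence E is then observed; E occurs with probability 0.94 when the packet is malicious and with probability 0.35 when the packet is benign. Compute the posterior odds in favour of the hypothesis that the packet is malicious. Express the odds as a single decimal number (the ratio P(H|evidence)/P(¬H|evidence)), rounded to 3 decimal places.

Posterior odds ≈ 0.192

Prior odds = 4/56 = 0.071429.
Likelihood ratio for E = 0.94/0.35 = 2.6857.
Posterior odds = prior odds × LR = 0.19184.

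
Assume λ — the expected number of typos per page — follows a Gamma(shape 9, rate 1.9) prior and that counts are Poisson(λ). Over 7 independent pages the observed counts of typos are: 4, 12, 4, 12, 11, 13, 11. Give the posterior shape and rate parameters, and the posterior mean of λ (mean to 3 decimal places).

Posterior: Gamma(shape=76, rate=8.9); mean ≈ 8.539

The Poisson likelihood adds the total count to the shape and the number of exposure periods to the rate. Here ∑xᵢ = 67 and n = 7, so shape 9→76 and rate 1.9→8.9.
E[λ | data] = 76/8.9 = 8.539.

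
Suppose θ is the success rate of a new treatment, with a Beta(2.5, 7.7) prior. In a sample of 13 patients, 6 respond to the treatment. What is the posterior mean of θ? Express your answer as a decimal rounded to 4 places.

Posterior mean ≈ 0.3664

The binomial likelihood is conjugate to the Beta prior: with 6 successes and 7 failures, the posterior is Beta(2.5+6, 7.7+7) = Beta(8.5, 14.7).
Posterior mean = α/(α+β) = 8.5/23.2 = 0.3664.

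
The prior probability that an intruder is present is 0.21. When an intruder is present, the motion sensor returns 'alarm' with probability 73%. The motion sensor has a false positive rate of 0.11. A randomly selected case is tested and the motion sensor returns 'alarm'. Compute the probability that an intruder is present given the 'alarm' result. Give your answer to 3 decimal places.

Let H be the event that an intruder is present. P(H) = 0.21, so P(¬H) = 0.79. With E the 'alarm' result, P(E|H) = 0.73 and P(E|¬H) = 0.11.
P(E) = 0.73·0.21 + 0.11·0.79 = 0.15330 + 0.086900 = 0.24020.
By Bayes' theorem, P(H|E) = 0.15330 / 0.24020 = 0.638.

P(H | E) ≈ 0.638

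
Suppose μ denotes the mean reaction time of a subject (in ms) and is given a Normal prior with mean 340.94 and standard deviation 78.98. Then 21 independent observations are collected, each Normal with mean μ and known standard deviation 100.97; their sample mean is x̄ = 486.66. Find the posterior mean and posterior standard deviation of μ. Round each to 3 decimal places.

Posterior mean ≈ 476.138; posterior SD ≈ 21.223

With known σ, the Normal prior is conjugate. Weight on the data is w = (n/σ²)/(n/σ² + 1/τ₀²) = 0.00205985/(0.00205985+0.00016031) = 0.92779.
Posterior mean = w·x̄ + (1−w)·μ₀ = 0.92779·486.66 + 0.072207·340.94 = 476.138. Posterior variance = 1/(0.00205985+0.00016031) = 450.419, so SD = 21.223.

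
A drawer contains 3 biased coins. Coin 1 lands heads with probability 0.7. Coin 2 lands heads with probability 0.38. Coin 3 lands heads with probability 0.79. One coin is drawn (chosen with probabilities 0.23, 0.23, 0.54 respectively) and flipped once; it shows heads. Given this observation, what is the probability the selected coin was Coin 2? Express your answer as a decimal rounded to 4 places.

Posterior probability ≈ 0.1295

Tabulate prior·likelihood by source: [1] prior 0.23, lik 0.7, product 0.1610; [2] prior 0.23, lik 0.38, product 0.08740; [3] prior 0.54, lik 0.79, product 0.4266.
Normalizing constant = 0.67500; the posterior for Coin 2 is its product over the sum, 0.08740/0.67500 = 0.1295.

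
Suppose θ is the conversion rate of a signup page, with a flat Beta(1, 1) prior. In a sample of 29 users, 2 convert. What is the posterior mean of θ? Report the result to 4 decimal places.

Observing 2 successes and 27 failures updates Beta(1, 1) by adding the success and failure counts to the two shape parameters: α = 1+2 = 3, β = 1+27 = 28.
E[θ | data] = 3/(3+28) = 0.0968.

Posterior mean ≈ 0.0968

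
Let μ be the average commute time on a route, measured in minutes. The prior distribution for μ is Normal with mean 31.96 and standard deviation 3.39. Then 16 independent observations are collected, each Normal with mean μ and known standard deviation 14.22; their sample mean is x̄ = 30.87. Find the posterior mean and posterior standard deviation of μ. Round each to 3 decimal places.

Prior precision 1/τ₀² = 1/3.39² = 0.0870163; data precision n/σ² = 16/14.22² = 0.0791263.
Posterior precision = 0.0870163 + 0.0791263 = 0.166143, giving posterior SD = 1/√0.166143 = 2.453.
Posterior mean = (0.0870163·31.96 + 0.0791263·30.87) / 0.166143 = 31.441.

Posterior mean ≈ 31.441; posterior SD ≈ 2.453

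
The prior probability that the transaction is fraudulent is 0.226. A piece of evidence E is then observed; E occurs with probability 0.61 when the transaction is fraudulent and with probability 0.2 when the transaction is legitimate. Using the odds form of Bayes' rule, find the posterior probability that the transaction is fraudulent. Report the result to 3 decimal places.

Posterior probability ≈ 0.471

Prior odds = 0.226/(1−0.226) = 0.29199.
Likelihood ratio for E = 0.61/0.2 = 3.0500.
Posterior odds = prior odds × LR = 0.89057.
Posterior probability = odds/(1+odds) = 0.89057/1.8906 = 0.471.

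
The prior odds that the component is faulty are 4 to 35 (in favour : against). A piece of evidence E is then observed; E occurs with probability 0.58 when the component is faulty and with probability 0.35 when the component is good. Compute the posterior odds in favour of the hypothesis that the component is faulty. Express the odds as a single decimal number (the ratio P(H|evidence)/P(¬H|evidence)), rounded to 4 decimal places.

Posterior odds ≈ 0.1894

Prior odds = 4/35 = 0.11429. In log-odds, ln(0.11429) = -2.1691.
Add log likelihood ratio: ln(1.6571) = 0.50509.
Posterior log-odds = -1.6640, so posterior odds = exp(-1.6640) = 0.18939.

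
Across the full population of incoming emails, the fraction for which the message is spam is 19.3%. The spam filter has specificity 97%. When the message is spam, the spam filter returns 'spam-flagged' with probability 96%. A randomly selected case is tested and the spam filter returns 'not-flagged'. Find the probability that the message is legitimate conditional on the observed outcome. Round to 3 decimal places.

Let H be the event that the message is spam. P(H) = 0.193, so P(¬H) = 0.807. With E the 'not-flagged' result, P(E|H) = 0.04 and P(E|¬H) = 0.97.
P(E) = 0.04·0.193 + 0.97·0.807 = 0.0077200 + 0.78279 = 0.79051.
By Bayes' theorem, P(H|E) = 0.0077200 / 0.79051 = 0.010. Hence P(¬H|E) = 1 − 0.010 = 0.990.

P(¬H | E) ≈ 0.990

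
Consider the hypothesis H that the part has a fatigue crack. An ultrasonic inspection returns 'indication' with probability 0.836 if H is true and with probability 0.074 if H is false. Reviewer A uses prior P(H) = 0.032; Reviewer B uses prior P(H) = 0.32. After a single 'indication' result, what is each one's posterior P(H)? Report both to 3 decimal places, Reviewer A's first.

Reviewer A: 0.272; Reviewer B: 0.842

The likelihood ratio for an 'indication' result is 0.836/0.074 = 11.297.
Reviewer A: prior odds 0.032/0.968 = 0.033058; posterior odds 0.37346; posterior probability 0.272.
Reviewer B: prior odds 0.32/0.68 = 0.47059; posterior odds 5.3164; posterior probability 0.842.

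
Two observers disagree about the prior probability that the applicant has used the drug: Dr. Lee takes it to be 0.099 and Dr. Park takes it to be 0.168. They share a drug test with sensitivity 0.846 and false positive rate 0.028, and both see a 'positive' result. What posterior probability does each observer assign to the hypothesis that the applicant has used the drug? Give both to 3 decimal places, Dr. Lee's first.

P('+'|H) = 0.846, P('+'|¬H) = 0.028.
Dr. Lee: numerator 0.846·0.099 = 0.083754; evidence = 0.083754+0.028·0.901 = 0.10898; posterior = 0.769.
Dr. Park: numerator 0.846·0.168 = 0.14213; evidence = 0.14213+0.028·0.832 = 0.16542; posterior = 0.859.

Dr. Lee: 0.769; Dr. Park: 0.859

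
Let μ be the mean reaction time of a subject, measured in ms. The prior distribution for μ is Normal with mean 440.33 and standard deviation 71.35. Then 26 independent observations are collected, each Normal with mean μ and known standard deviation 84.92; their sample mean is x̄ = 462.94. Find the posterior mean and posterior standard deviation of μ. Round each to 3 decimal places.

With known σ, the Normal prior is conjugate. Weight on the data is w = (n/σ²)/(n/σ² + 1/τ₀²) = 0.00360540/(0.00360540+0.00019643) = 0.94833.
Posterior mean = w·x̄ + (1−w)·μ₀ = 0.94833·462.94 + 0.051668·440.33 = 461.772. Posterior variance = 1/(0.00360540+0.00019643) = 263.031, so SD = 16.218.

Posterior mean ≈ 461.772; posterior SD ≈ 16.218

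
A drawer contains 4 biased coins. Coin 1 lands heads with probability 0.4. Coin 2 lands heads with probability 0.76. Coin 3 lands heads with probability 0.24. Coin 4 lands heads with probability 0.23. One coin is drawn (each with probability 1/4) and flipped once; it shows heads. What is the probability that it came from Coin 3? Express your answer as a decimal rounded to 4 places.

Tabulate prior·likelihood by source: [1] prior 0.25, lik 0.4, product 0.1000; [2] prior 0.25, lik 0.76, product 0.1900; [3] prior 0.25, lik 0.24, product 0.06000; [4] prior 0.25, lik 0.23, product 0.05750.
Normalizing constant = 0.40750; the posterior for Coin 3 is its product over the sum, 0.06000/0.40750 = 0.1472.

Posterior probability ≈ 0.1472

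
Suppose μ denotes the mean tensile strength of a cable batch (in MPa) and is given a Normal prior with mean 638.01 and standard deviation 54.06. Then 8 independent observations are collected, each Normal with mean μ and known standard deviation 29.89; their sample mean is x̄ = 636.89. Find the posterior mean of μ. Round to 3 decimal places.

With known σ, the Normal prior is conjugate. Weight on the data is w = (n/σ²)/(n/σ² + 1/τ₀²) = 0.00895443/(0.00895443+0.00034217) = 0.96319.
Posterior mean = w·x̄ + (1−w)·μ₀ = 0.96319·636.89 + 0.036806·638.01 = 636.931.

Posterior mean ≈ 636.931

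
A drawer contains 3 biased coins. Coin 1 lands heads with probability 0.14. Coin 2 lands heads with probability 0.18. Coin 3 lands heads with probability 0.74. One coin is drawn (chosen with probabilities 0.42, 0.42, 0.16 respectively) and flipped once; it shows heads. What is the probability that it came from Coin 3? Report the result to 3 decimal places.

P(heads|C1) = 0.14; P(heads|C2) = 0.18; P(heads|C3) = 0.74.
Prior × likelihood for each source: 0.42·0.14=0.05880, 0.42·0.18=0.07560, 0.16·0.74=0.1184. Summing gives P(heads) = 0.25280.
P(Coin 3 | heads) = 0.1184 / 0.25280 = 0.468.

Posterior probability ≈ 0.468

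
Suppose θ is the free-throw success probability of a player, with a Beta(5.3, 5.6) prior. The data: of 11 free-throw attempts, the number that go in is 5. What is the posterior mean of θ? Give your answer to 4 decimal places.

Posterior mean ≈ 0.4703

The binomial likelihood is conjugate to the Beta prior: with 5 successes and 6 failures, the posterior is Beta(5.3+5, 5.6+6) = Beta(10.3, 11.6).
Posterior mean = α/(α+β) = 10.3/21.9 = 0.4703.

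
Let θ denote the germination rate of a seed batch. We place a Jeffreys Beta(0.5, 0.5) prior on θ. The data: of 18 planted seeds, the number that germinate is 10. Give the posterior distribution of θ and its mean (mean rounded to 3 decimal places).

Posterior: Beta(10.5, 8.5); mean ≈ 0.553

The binomial likelihood is conjugate to the Beta prior: with 10 successes and 8 failures, the posterior is Beta(0.5+10, 0.5+8) = Beta(10.5, 8.5).
Posterior mean = α/(α+β) = 10.5/19 = 0.553.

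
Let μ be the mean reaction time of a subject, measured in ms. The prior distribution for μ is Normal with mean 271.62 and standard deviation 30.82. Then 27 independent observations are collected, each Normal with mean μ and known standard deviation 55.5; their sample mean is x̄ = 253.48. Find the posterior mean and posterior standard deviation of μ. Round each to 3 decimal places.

Posterior mean ≈ 255.425; posterior SD ≈ 10.092

With known σ, the Normal prior is conjugate. Weight on the data is w = (n/σ²)/(n/σ² + 1/τ₀²) = 0.00876552/(0.00876552+0.00105277) = 0.89277.
Posterior mean = w·x̄ + (1−w)·μ₀ = 0.89277·253.48 + 0.10723·271.62 = 255.425. Posterior variance = 1/(0.00876552+0.00105277) = 101.851, so SD = 10.092.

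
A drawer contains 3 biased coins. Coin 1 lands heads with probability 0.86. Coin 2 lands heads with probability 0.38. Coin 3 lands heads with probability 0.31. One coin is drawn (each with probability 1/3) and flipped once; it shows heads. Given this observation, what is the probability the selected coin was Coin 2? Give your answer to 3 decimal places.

Posterior probability ≈ 0.245

Tabulate prior·likelihood by source: [1] prior 0.333333, lik 0.86, product 0.2867; [2] prior 0.333333, lik 0.38, product 0.1267; [3] prior 0.333333, lik 0.31, product 0.1033.
Normalizing constant = 0.51667; the posterior for Coin 2 is its product over the sum, 0.1267/0.51667 = 0.245.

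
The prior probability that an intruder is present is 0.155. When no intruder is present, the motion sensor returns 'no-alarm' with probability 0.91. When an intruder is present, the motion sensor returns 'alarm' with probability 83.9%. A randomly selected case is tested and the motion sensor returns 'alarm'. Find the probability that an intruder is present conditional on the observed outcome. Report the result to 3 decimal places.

P(H | E) ≈ 0.631

Let H be the event that an intruder is present. P(H) = 0.155, so P(¬H) = 0.845. With E the 'alarm' result, P(E|H) = 0.839 and P(E|¬H) = 0.09.
P(E) = 0.839·0.155 + 0.09·0.845 = 0.13004 + 0.076050 = 0.20609.
By Bayes' theorem, P(H|E) = 0.13004 / 0.20609 = 0.631.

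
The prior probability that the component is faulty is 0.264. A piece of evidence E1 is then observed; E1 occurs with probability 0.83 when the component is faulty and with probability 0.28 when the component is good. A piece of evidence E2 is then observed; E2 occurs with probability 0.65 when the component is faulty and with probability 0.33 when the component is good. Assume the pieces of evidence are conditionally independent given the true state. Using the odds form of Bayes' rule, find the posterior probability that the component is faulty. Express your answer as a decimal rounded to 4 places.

Prior odds = 0.264/(1−0.264) = 0.35870. In log-odds, ln(0.35870) = -1.0253.
Add log likelihood ratios: ln(2.9643) + ln(1.9697) = 1.7645.
Posterior log-odds = 0.73923, so posterior odds = exp(0.73923) = 2.0943. Converting, P(H|E) = 2.0943/3.0943 = 0.6768.

Posterior probability ≈ 0.6768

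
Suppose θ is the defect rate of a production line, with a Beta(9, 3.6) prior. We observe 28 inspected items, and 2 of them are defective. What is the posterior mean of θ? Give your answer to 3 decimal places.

Posterior mean ≈ 0.271

The binomial likelihood is conjugate to the Beta prior: with 2 successes and 26 failures, the posterior is Beta(9+2, 3.6+26) = Beta(11, 29.6).
Posterior mean = α/(α+β) = 11/40.6 = 0.271.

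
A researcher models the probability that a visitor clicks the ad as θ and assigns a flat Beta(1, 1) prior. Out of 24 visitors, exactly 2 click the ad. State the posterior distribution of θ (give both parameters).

Observing 2 successes and 22 failures updates Beta(1, 1) by adding the success and failure counts to the two shape parameters: α = 1+2 = 3, β = 1+22 = 23.

Posterior: Beta(3, 23)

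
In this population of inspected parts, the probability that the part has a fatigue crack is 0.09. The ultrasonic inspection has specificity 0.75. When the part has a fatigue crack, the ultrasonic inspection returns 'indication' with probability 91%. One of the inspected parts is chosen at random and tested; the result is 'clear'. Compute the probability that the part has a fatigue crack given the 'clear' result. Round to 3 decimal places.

P(H | E) ≈ 0.012

Write H for 'the part has a fatigue crack'. Prior odds H:¬H = 0.09/0.91 = 0.098901. For the 'clear' outcome, the likelihood ratio is 0.09/0.75 = 0.12000.
Posterior odds = 0.098901 × 0.12000 = 0.011868, so P(H|E) = 0.011868/(1+0.011868) = 0.012.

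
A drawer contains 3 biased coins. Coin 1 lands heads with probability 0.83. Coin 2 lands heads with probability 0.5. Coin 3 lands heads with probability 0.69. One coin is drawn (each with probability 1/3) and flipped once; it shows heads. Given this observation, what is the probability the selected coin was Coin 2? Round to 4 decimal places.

Posterior probability ≈ 0.2475

P(heads|C1) = 0.83; P(heads|C2) = 0.5; P(heads|C3) = 0.69.
Prior × likelihood for each source: 0.333333·0.83=0.2767, 0.333333·0.5=0.1667, 0.333333·0.69=0.2300. Summing gives P(heads) = 0.67333.
P(Coin 2 | heads) = 0.1667 / 0.67333 = 0.2475.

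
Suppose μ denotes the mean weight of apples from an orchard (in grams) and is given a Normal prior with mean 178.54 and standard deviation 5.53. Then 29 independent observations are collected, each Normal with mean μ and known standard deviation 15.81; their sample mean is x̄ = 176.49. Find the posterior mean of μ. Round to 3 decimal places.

Posterior mean ≈ 176.941

With known σ, the Normal prior is conjugate. Weight on the data is w = (n/σ²)/(n/σ² + 1/τ₀²) = 0.116020/(0.116020+0.0327001) = 0.78012.
Posterior mean = w·x̄ + (1−w)·μ₀ = 0.78012·176.49 + 0.21988·178.54 = 176.941.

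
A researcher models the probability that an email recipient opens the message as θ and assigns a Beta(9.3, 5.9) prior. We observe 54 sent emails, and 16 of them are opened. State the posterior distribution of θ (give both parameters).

Posterior: Beta(25.3, 43.9)

The binomial likelihood is conjugate to the Beta prior: with 16 successes and 38 failures, the posterior is Beta(9.3+16, 5.9+38) = Beta(25.3, 43.9).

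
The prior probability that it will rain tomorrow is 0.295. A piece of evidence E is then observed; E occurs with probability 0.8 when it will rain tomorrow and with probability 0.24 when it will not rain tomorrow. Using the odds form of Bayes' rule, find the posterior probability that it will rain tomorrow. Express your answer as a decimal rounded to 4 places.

Prior odds = 0.295/(1−0.295) = 0.41844.
Likelihood ratio for E = 0.8/0.24 = 3.3333.
Posterior odds = prior odds × LR = 1.3948.
Posterior probability = odds/(1+odds) = 1.3948/2.3948 = 0.5824.

Posterior probability ≈ 0.5824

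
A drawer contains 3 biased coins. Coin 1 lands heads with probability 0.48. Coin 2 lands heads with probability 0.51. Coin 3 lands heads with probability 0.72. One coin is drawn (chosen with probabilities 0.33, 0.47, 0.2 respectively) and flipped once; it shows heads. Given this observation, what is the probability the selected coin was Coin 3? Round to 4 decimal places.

Posterior probability ≈ 0.2656

Tabulate prior·likelihood by source: [1] prior 0.33, lik 0.48, product 0.1584; [2] prior 0.47, lik 0.51, product 0.2397; [3] prior 0.2, lik 0.72, product 0.1440.
Normalizing constant = 0.54210; the posterior for Coin 3 is its product over the sum, 0.1440/0.54210 = 0.2656.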